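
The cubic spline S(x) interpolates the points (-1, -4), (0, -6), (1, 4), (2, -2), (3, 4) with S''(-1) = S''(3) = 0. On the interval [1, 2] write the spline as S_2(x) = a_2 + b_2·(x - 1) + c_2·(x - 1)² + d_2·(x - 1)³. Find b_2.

Let M_i = S''(x_i). Step sizes h_i = 1, 1, 1, 1; slopes of the chords Δ_i = (y_(i+1) - y_i)/h_i = -2, 10, -6, 6.
  1·M_0 + 4·M_1 + 1·M_2 = 6(Δ_1 - Δ_0) = 72
  1·M_1 + 4·M_2 + 1·M_3 = 6(Δ_2 - Δ_1) = -96
  1·M_2 + 4·M_3 + 1·M_4 = 6(Δ_3 - Δ_2) = 72
Natural end conditions: M_0 = M_4 = 0.
Forward elimination and back-substitution give M_0 = 0, M_1 = 192/7, M_2 = -264/7, M_3 = 192/7, M_4 = 0.
On [1, 2], with S_2(x) = a_2 + b_2·(x - 1) + c_2·(x - 1)² + d_2·(x - 1)³: c_2 = M_2/2 = -132/7, d_2 = (M_3 - M_2)/(6h_2) = 76/7, b_2 = Δ_2 - h_2(2M_2 + M_3)/6 = 2.

2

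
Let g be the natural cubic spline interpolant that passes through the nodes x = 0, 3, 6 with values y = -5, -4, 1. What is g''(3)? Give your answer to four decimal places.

0.6667

Let σ_i = g''(x_i). Step sizes h_i = 3, 3; slopes of the chords Δ_i = (y_(i+1) - y_i)/h_i = 1/3, 5/3.
  3·σ_0 + 12·σ_1 + 3·σ_2 = 6(Δ_1 - Δ_0) = 8
Natural end conditions: σ_0 = σ_2 = 0.
Solving the tridiagonal system: σ_0 = 0, σ_1 = 2/3, σ_2 = 0.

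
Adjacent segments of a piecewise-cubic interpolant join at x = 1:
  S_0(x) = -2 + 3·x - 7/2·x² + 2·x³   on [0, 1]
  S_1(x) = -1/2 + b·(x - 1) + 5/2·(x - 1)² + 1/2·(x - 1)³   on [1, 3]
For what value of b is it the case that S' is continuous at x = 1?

2

S_0'(x) = 3 - 7·x + 6·x², so S_0'(1) = 2. On the right, S_1'(1) = b, so b = 2.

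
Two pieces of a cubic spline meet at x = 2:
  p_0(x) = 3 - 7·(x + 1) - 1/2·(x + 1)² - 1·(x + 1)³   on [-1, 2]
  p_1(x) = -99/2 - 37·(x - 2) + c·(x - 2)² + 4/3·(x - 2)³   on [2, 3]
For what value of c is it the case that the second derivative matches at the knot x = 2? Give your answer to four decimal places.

-9.5000

p_0''(x) = -1 - 6·(x + 1), so p_0''(2) = -19. On the right, p_1''(2) = 2c, so c = -19/2.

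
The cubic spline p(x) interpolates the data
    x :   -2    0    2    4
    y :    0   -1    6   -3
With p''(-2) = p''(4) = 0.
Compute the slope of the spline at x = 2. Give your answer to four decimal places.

Write M_i for p''(x_i). With h_i = 2, 2, 2 and divided differences Δ_i = -1/2, 7/2, -9/2, the continuity of p' gives the tridiagonal system
  2·M_0 + 8·M_1 + 2·M_2 = 6(Δ_1 - Δ_0) = 24
  2·M_1 + 8·M_2 + 2·M_3 = 6(Δ_2 - Δ_1) = -48
Natural end conditions: M_0 = M_3 = 0.
Forward elimination and back-substitution give M_0 = 0, M_1 = 24/5, M_2 = -36/5, M_3 = 0.
On [2, 4], p'(x) = b_2 + 2c_2·(x - 2) + 3d_2·(x - 2)² with b_2 = Δ_2 - h_2(2M_2 + M_3)/6 = 3/10, c_2 = M_2/2 = -18/5, d_2 = (M_3 - M_2)/(6h_2) = 3/5. So p'(2) = 3/10.

0.3000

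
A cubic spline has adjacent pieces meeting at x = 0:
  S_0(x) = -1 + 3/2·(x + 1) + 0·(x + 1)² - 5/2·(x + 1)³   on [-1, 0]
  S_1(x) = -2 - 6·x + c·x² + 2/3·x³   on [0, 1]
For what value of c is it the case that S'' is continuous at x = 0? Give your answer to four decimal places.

-7.5000

S_0''(x) = 0 - 15·(x + 1), so S_0''(0) = -15. On the right, S_1''(0) = 2c, so c = -15/2.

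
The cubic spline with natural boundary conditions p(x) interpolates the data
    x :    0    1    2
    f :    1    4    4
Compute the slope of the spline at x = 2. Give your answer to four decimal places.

Put M_i = p'' at the i-th knot. Here h = (1, 1) and Δ = (3, 0), so the interior equations h_(i-1)·M_(i-1) + 2(h_(i-1)+h_i)·M_i + h_i·M_(i+1) = 6(Δ_i − Δ_(i-1)) read
  1·M_0 + 4·M_1 + 1·M_2 = 6(Δ_1 - Δ_0) = -18
Natural end conditions: M_0 = M_2 = 0.
Hence M_0 = 0, M_1 = -9/2, M_2 = 0.
On [1, 2], p'(x) = b_1 + 2c_1·(x - 1) + 3d_1·(x - 1)² with b_1 = Δ_1 - h_1(2M_1 + M_2)/6 = 3/2, c_1 = M_1/2 = -9/4, d_1 = (M_2 - M_1)/(6h_1) = 3/4. So p'(2) = -3/4.

-0.7500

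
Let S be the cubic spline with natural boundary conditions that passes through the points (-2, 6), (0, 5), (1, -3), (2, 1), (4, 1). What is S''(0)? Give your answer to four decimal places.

-11.2955

Let σ_i = S''(x_i). Step sizes h_i = 2, 1, 1, 2; slopes of the chords Δ_i = (y_(i+1) - y_i)/h_i = -1/2, -8, 4, 0.
  2·σ_0 + 6·σ_1 + 1·σ_2 = 6(Δ_1 - Δ_0) = -45
  1·σ_1 + 4·σ_2 + 1·σ_3 = 6(Δ_2 - Δ_1) = 72
  1·σ_2 + 6·σ_3 + 2·σ_4 = 6(Δ_3 - Δ_2) = -24
Natural end conditions: σ_0 = σ_4 = 0.
Forward elimination and back-substitution give σ_0 = 0, σ_1 = -497/44, σ_2 = 501/22, σ_3 = -343/44, σ_4 = 0.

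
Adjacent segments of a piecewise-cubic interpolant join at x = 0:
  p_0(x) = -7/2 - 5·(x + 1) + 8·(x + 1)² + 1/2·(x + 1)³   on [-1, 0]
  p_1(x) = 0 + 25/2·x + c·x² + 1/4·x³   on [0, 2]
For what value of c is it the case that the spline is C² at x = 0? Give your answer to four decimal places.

p_0''(x) = 16 + 3·(x + 1), so p_0''(0) = 19. On the right, p_1''(0) = 2c, so c = 19/2.

9.5000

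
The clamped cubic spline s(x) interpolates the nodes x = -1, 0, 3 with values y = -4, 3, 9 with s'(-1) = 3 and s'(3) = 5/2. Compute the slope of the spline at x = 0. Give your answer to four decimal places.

7.1875

With M_i denoting the second derivative at x_i, h_i = 1, 3, and Δ_i = (y_(i+1) − y_i)/h_i = 7, 2:
  1·M_0 + 8·M_1 + 3·M_2 = 6(Δ_1 - Δ_0) = -30
Clamped end conditions give two more equations: 2h_0·M_0 + h_0·M_1 = 6(Δ_0 - s'(-1)) = 24 and h_1·M_1 + 2h_1·M_2 = 6(s'(3) - Δ_1) = 3.
Solving the tridiagonal system: M_0 = 125/8, M_1 = -29/4, M_2 = 33/8.
On [0, 3], s'(x) = b_1 + 2c_1·x + 3d_1·x² with b_1 = Δ_1 - h_1(2M_1 + M_2)/6 = 115/16, c_1 = M_1/2 = -29/8, d_1 = (M_2 - M_1)/(6h_1) = 91/144. So s'(0) = 115/16.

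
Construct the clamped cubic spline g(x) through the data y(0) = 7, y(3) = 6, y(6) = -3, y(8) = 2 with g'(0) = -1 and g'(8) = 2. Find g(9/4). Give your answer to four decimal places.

Put M_i = g'' at the i-th knot. Here h = (3, 3, 2) and Δ = (-1/3, -3, 5/2), so the interior equations h_(i-1)·M_(i-1) + 2(h_(i-1)+h_i)·M_i + h_i·M_(i+1) = 6(Δ_i − Δ_(i-1)) read
  3·M_0 + 12·M_1 + 3·M_2 = 6(Δ_1 - Δ_0) = -16
  3·M_1 + 10·M_2 + 2·M_3 = 6(Δ_2 - Δ_1) = 33
Clamped end conditions give two more equations: 2h_0·M_0 + h_0·M_1 = 6(Δ_0 - g'(0)) = 4 and h_2·M_2 + 2h_2·M_3 = 6(g'(8) - Δ_2) = -3.
Hence M_0 = 253/114, M_1 = -59/19, M_2 = 185/38, M_3 = -121/38.
On [0, 3], g(x) = 7 - 1·x + 253/228·x² - 607/2052·x³.
With x = 9/4: g(9/4) = 34039/4864.

6.9981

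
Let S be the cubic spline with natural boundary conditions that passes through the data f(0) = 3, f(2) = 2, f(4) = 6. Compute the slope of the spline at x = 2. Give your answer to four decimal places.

Let M_i = S''(x_i). Step sizes h_i = 2, 2; slopes of the chords Δ_i = (y_(i+1) - y_i)/h_i = -1/2, 2.
  2·M_0 + 8·M_1 + 2·M_2 = 6(Δ_1 - Δ_0) = 15
Natural end conditions: M_0 = M_2 = 0.
Hence M_0 = 0, M_1 = 15/8, M_2 = 0.
On [2, 4], S'(x) = b_1 + 2c_1·(x - 2) + 3d_1·(x - 2)² with b_1 = Δ_1 - h_1(2M_1 + M_2)/6 = 3/4, c_1 = M_1/2 = 15/16, d_1 = (M_2 - M_1)/(6h_1) = -5/32. So S'(2) = 3/4.

0.7500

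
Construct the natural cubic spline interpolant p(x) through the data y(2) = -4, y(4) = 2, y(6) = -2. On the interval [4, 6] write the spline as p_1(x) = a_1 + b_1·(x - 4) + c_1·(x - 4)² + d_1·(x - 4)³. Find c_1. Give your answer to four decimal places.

Write M_i for p''(x_i). With h_i = 2, 2 and divided differences Δ_i = 3, -2, the continuity of p' gives the tridiagonal system
  2·M_0 + 8·M_1 + 2·M_2 = 6(Δ_1 - Δ_0) = -30
Natural end conditions: M_0 = M_2 = 0.
Forward elimination and back-substitution give M_0 = 0, M_1 = -15/4, M_2 = 0.
On [4, 6], with p_1(x) = a_1 + b_1·(x - 4) + c_1·(x - 4)² + d_1·(x - 4)³: c_1 = M_1/2 = -15/8, d_1 = (M_2 - M_1)/(6h_1) = 5/16, b_1 = Δ_1 - h_1(2M_1 + M_2)/6 = 1/2.

-1.8750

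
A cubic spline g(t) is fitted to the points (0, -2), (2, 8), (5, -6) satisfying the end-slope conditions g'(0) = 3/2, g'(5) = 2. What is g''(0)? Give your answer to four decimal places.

11.1500

With σ_i denoting the second derivative at x_i, h_i = 2, 3, and Δ_i = (y_(i+1) − y_i)/h_i = 5, -14/3:
  2·σ_0 + 10·σ_1 + 3·σ_2 = 6(Δ_1 - Δ_0) = -58
Clamped end conditions give two more equations: 2h_0·σ_0 + h_0·σ_1 = 6(Δ_0 - g'(0)) = 21 and h_1·σ_1 + 2h_1·σ_2 = 6(g'(5) - Δ_1) = 40.
Hence σ_0 = 223/20, σ_1 = -59/5, σ_2 = 377/30.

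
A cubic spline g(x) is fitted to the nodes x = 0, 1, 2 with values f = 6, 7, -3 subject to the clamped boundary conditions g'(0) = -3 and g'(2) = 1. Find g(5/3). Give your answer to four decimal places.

Let m_i = g''(x_i). Step sizes h_i = 1, 1; slopes of the chords Δ_i = (y_(i+1) - y_i)/h_i = 1, -10.
  1·m_0 + 4·m_1 + 1·m_2 = 6(Δ_1 - Δ_0) = -66
Clamped end conditions give two more equations: 2h_0·m_0 + h_0·m_1 = 6(Δ_0 - g'(0)) = 24 and h_1·m_1 + 2h_1·m_2 = 6(g'(2) - Δ_1) = 66.
Hence m_0 = 61/2, m_1 = -37, m_2 = 103/2.
On [1, 2], g(x) = 7 - 25/4·(x - 1) - 37/2·(x - 1)² + 59/4·(x - 1)³.
With (x - 1) = 2/3: g(5/3) = -55/54.

-1.0185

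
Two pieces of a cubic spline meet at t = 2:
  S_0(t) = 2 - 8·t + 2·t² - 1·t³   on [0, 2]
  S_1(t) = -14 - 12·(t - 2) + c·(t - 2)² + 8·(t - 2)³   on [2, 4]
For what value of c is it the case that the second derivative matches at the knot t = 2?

-4

S_0''(t) = 4 - 6·t, so S_0''(2) = -8. On the right, S_1''(2) = 2c, so c = -4.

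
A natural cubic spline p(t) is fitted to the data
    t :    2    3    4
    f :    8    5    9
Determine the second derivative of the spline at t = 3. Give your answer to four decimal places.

10.5000

With σ_i denoting the second derivative at x_i, h_i = 1, 1, and Δ_i = (y_(i+1) − y_i)/h_i = -3, 4:
  1·σ_0 + 4·σ_1 + 1·σ_2 = 6(Δ_1 - Δ_0) = 42
Natural end conditions: σ_0 = σ_2 = 0.
Forward elimination and back-substitution give σ_0 = 0, σ_1 = 21/2, σ_2 = 0.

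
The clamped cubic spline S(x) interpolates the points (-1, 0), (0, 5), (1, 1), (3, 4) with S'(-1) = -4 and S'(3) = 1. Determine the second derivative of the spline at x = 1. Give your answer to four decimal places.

12.2273

Write m_i for S''(x_i). With h_i = 1, 1, 2 and divided differences Δ_i = 5, -4, 3/2, the continuity of S' gives the tridiagonal system
  1·m_0 + 4·m_1 + 1·m_2 = 6(Δ_1 - Δ_0) = -54
  1·m_1 + 6·m_2 + 2·m_3 = 6(Δ_2 - Δ_1) = 33
Clamped end conditions give two more equations: 2h_0·m_0 + h_0·m_1 = 6(Δ_0 - S'(-1)) = 54 and h_2·m_2 + 2h_2·m_3 = 6(S'(3) - Δ_2) = -3.
Solving: m_0 = 887/22, m_1 = -293/11, m_2 = 269/22, m_3 = -151/22.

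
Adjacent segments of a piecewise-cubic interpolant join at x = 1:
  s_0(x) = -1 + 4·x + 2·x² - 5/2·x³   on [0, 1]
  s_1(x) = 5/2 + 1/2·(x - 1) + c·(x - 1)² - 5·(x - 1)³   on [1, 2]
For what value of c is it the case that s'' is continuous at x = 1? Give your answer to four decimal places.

s_0''(x) = 4 - 15·x, so s_0''(1) = -11. On the right, s_1''(1) = 2c, so c = -11/2.

-5.5000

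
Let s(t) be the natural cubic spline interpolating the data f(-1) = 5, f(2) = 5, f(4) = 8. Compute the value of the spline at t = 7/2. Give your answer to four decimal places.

With M_i denoting the second derivative at x_i, h_i = 3, 2, and Δ_i = (y_(i+1) − y_i)/h_i = 0, 3/2:
  3·M_0 + 10·M_1 + 2·M_2 = 6(Δ_1 - Δ_0) = 9
Natural end conditions: M_0 = M_2 = 0.
Hence M_0 = 0, M_1 = 9/10, M_2 = 0.
On [2, 4], s(t) = 5 + 9/10·(t - 2) + 9/20·(t - 2)² - 3/40·(t - 2)³.
With (t - 2) = 3/2: s(7/2) = 455/64.

7.1094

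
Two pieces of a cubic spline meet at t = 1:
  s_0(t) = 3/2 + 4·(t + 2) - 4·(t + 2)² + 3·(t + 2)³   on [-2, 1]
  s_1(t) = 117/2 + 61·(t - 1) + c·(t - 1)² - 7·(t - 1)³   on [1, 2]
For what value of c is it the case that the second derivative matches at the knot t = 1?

23

s_0''(t) = -8 + 18·(t + 2), so s_0''(1) = 46. On the right, s_1''(1) = 2c, so c = 23.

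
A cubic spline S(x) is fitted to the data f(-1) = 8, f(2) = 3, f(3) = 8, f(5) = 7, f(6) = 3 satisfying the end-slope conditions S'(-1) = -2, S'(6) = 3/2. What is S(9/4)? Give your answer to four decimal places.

Put M_i = S'' at the i-th knot. Here h = (3, 1, 2, 1) and Δ = (-5/3, 5, -1/2, -4), so the interior equations h_(i-1)·M_(i-1) + 2(h_(i-1)+h_i)·M_i + h_i·M_(i+1) = 6(Δ_i − Δ_(i-1)) read
  3·M_0 + 8·M_1 + 1·M_2 = 6(Δ_1 - Δ_0) = 40
  1·M_1 + 6·M_2 + 2·M_3 = 6(Δ_2 - Δ_1) = -33
  2·M_2 + 6·M_3 + 1·M_4 = 6(Δ_3 - Δ_2) = -21
Clamped end conditions give two more equations: 2h_0·M_0 + h_0·M_1 = 6(Δ_0 - S'(-1)) = 2 and h_3·M_3 + 2h_3·M_4 = 6(S'(6) - Δ_3) = 33.
Hence M_0 = -2231/732, M_1 = 825/122, M_2 = -1209/244, M_3 = -306/61, M_4 = 2319/122.
On [2, 3], S(x) = 3 + 1743/488·(x - 2) + 825/244·(x - 2)² - 953/488·(x - 2)³.
With (x - 2) = 1/4: S(9/4) = 127231/31232.

4.0737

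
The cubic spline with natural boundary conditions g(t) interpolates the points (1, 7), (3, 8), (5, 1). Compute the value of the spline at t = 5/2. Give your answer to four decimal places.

8.4063

With m_i denoting the second derivative at x_i, h_i = 2, 2, and Δ_i = (y_(i+1) − y_i)/h_i = 1/2, -7/2:
  2·m_0 + 8·m_1 + 2·m_2 = 6(Δ_1 - Δ_0) = -24
Natural end conditions: m_0 = m_2 = 0.
Forward elimination and back-substitution give m_0 = 0, m_1 = -3, m_2 = 0.
On [1, 3], g(t) = 7 + 3/2·(t - 1) + 0·(t - 1)² - 1/4·(t - 1)³.
With (t - 1) = 3/2: g(5/2) = 269/32.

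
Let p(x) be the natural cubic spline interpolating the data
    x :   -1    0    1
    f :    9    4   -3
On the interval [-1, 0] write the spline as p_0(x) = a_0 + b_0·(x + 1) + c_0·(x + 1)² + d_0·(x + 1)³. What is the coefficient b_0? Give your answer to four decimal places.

Let M_i = p''(x_i). Step sizes h_i = 1, 1; slopes of the chords Δ_i = (y_(i+1) - y_i)/h_i = -5, -7.
  1·M_0 + 4·M_1 + 1·M_2 = 6(Δ_1 - Δ_0) = -12
Natural end conditions: M_0 = M_2 = 0.
Hence M_0 = 0, M_1 = -3, M_2 = 0.
On [-1, 0], with p_0(x) = a_0 + b_0·(x + 1) + c_0·(x + 1)² + d_0·(x + 1)³: c_0 = M_0/2 = 0, d_0 = (M_1 - M_0)/(6h_0) = -1/2, b_0 = Δ_0 - h_0(2M_0 + M_1)/6 = -9/2.

-4.5000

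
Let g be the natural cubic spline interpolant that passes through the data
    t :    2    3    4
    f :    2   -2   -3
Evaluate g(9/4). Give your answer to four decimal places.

0.8242

With M_i denoting the second derivative at x_i, h_i = 1, 1, and Δ_i = (y_(i+1) − y_i)/h_i = -4, -1:
  1·M_0 + 4·M_1 + 1·M_2 = 6(Δ_1 - Δ_0) = 18
Natural end conditions: M_0 = M_2 = 0.
Forward elimination and back-substitution give M_0 = 0, M_1 = 9/2, M_2 = 0.
On [2, 3], g(t) = 2 - 19/4·(t - 2) + 0·(t - 2)² + 3/4·(t - 2)³.
With (t - 2) = 1/4: g(9/4) = 211/256.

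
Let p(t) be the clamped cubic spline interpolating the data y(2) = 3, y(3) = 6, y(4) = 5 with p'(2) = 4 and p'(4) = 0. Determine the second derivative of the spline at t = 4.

7

Write M_i for p''(x_i). With h_i = 1, 1 and divided differences Δ_i = 3, -1, the continuity of p' gives the tridiagonal system
  1·M_0 + 4·M_1 + 1·M_2 = 6(Δ_1 - Δ_0) = -24
Clamped end conditions give two more equations: 2h_0·M_0 + h_0·M_1 = 6(Δ_0 - p'(2)) = -6 and h_1·M_1 + 2h_1·M_2 = 6(p'(4) - Δ_1) = 6.
Hence M_0 = 1, M_1 = -8, M_2 = 7.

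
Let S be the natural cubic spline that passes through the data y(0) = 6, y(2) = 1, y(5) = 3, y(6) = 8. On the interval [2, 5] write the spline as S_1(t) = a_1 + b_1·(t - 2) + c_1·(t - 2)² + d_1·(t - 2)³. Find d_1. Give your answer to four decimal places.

0.1009

Put M_i = S'' at the i-th knot. Here h = (2, 3, 1) and Δ = (-5/2, 2/3, 5), so the interior equations h_(i-1)·M_(i-1) + 2(h_(i-1)+h_i)·M_i + h_i·M_(i+1) = 6(Δ_i − Δ_(i-1)) read
  2·M_0 + 10·M_1 + 3·M_2 = 6(Δ_1 - Δ_0) = 19
  3·M_1 + 8·M_2 + 1·M_3 = 6(Δ_2 - Δ_1) = 26
Natural end conditions: M_0 = M_3 = 0.
Solving: M_0 = 0, M_1 = 74/71, M_2 = 203/71, M_3 = 0.
On [2, 5], with S_1(t) = a_1 + b_1·(t - 2) + c_1·(t - 2)² + d_1·(t - 2)³: c_1 = M_1/2 = 37/71, d_1 = (M_2 - M_1)/(6h_1) = 43/426, b_1 = Δ_1 - h_1(2M_1 + M_2)/6 = -769/426.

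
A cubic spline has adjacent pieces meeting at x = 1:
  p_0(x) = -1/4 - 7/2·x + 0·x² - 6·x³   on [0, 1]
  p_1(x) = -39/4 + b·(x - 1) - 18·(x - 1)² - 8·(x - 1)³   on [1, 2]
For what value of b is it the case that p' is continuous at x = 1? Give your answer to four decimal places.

p_0'(x) = -7/2 + 0·x - 18·x², so p_0'(1) = -43/2. On the right, p_1'(1) = b, so b = -43/2.

-21.5000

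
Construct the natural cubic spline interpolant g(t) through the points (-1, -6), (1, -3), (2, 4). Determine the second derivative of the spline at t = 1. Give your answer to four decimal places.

Write M_i for g''(x_i). With h_i = 2, 1 and divided differences Δ_i = 3/2, 7, the continuity of g' gives the tridiagonal system
  2·M_0 + 6·M_1 + 1·M_2 = 6(Δ_1 - Δ_0) = 33
Natural end conditions: M_0 = M_2 = 0.
Solving the tridiagonal system: M_0 = 0, M_1 = 11/2, M_2 = 0.

5.5000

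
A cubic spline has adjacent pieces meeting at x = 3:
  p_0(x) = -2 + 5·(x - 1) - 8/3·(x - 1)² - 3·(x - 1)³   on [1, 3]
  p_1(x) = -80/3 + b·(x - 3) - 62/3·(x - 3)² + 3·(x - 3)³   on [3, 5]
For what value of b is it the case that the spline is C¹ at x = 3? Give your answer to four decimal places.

p_0'(x) = 5 - 16/3·(x - 1) - 9·(x - 1)², so p_0'(3) = -125/3. On the right, p_1'(3) = b, so b = -125/3.

-41.6667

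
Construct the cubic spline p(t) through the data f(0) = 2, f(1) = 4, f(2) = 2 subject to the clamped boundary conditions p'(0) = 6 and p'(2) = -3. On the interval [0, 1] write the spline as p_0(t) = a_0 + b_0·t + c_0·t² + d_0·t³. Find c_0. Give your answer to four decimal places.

Write M_i for p''(x_i). With h_i = 1, 1 and divided differences Δ_i = 2, -2, the continuity of p' gives the tridiagonal system
  1·M_0 + 4·M_1 + 1·M_2 = 6(Δ_1 - Δ_0) = -24
Clamped end conditions give two more equations: 2h_0·M_0 + h_0·M_1 = 6(Δ_0 - p'(0)) = -24 and h_1·M_1 + 2h_1·M_2 = 6(p'(2) - Δ_1) = -6.
Solving the tridiagonal system: M_0 = -21/2, M_1 = -3, M_2 = -3/2.
On [0, 1], with p_0(t) = a_0 + b_0·t + c_0·t² + d_0·t³: c_0 = M_0/2 = -21/4, d_0 = (M_1 - M_0)/(6h_0) = 5/4, b_0 = Δ_0 - h_0(2M_0 + M_1)/6 = 6.

-5.2500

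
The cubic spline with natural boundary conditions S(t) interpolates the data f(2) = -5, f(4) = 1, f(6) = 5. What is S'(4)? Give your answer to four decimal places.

Let m_i = S''(x_i). Step sizes h_i = 2, 2; slopes of the chords Δ_i = (y_(i+1) - y_i)/h_i = 3, 2.
  2·m_0 + 8·m_1 + 2·m_2 = 6(Δ_1 - Δ_0) = -6
Natural end conditions: m_0 = m_2 = 0.
Hence m_0 = 0, m_1 = -3/4, m_2 = 0.
On [4, 6], S'(t) = b_1 + 2c_1·(t - 4) + 3d_1·(t - 4)² with b_1 = Δ_1 - h_1(2m_1 + m_2)/6 = 5/2, c_1 = m_1/2 = -3/8, d_1 = (m_2 - m_1)/(6h_1) = 1/16. So S'(4) = 5/2.

2.5000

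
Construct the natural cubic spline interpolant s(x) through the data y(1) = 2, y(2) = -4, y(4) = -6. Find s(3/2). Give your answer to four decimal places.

Let M_i = s''(x_i). Step sizes h_i = 1, 2; slopes of the chords Δ_i = (y_(i+1) - y_i)/h_i = -6, -1.
  1·M_0 + 6·M_1 + 2·M_2 = 6(Δ_1 - Δ_0) = 30
Natural end conditions: M_0 = M_2 = 0.
Solving the tridiagonal system: M_0 = 0, M_1 = 5, M_2 = 0.
On [1, 2], s(x) = 2 - 41/6·(x - 1) + 0·(x - 1)² + 5/6·(x - 1)³.
With (x - 1) = 1/2: s(3/2) = -21/16.

-1.3125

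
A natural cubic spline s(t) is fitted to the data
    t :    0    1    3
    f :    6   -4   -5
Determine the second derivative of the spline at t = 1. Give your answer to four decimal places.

Put M_i = s'' at the i-th knot. Here h = (1, 2) and Δ = (-10, -1/2), so the interior equations h_(i-1)·M_(i-1) + 2(h_(i-1)+h_i)·M_i + h_i·M_(i+1) = 6(Δ_i − Δ_(i-1)) read
  1·M_0 + 6·M_1 + 2·M_2 = 6(Δ_1 - Δ_0) = 57
Natural end conditions: M_0 = M_2 = 0.
Solving: M_0 = 0, M_1 = 19/2, M_2 = 0.

9.5000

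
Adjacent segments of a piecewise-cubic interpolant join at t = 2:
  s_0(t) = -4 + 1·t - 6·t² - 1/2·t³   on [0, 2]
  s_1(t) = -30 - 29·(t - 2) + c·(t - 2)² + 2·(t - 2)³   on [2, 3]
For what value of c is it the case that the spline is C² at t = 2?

-9

s_0''(t) = -12 - 3·t, so s_0''(2) = -18. On the right, s_1''(2) = 2c, so c = -9.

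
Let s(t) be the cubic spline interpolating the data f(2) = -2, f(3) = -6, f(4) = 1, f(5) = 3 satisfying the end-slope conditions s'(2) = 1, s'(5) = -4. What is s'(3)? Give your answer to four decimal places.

0.0667

Let σ_i = s''(x_i). Step sizes h_i = 1, 1, 1; slopes of the chords Δ_i = (y_(i+1) - y_i)/h_i = -4, 7, 2.
  1·σ_0 + 4·σ_1 + 1·σ_2 = 6(Δ_1 - Δ_0) = 66
  1·σ_1 + 4·σ_2 + 1·σ_3 = 6(Δ_2 - Δ_1) = -30
Clamped end conditions give two more equations: 2h_0·σ_0 + h_0·σ_1 = 6(Δ_0 - s'(2)) = -30 and h_2·σ_2 + 2h_2·σ_3 = 6(s'(5) - Δ_2) = -36.
Forward elimination and back-substitution give σ_0 = -422/15, σ_1 = 394/15, σ_2 = -164/15, σ_3 = -188/15.
On [3, 4], s'(t) = b_1 + 2c_1·(t - 3) + 3d_1·(t - 3)² with b_1 = Δ_1 - h_1(2σ_1 + σ_2)/6 = 1/15, c_1 = σ_1/2 = 197/15, d_1 = (σ_2 - σ_1)/(6h_1) = -31/5. So s'(3) = 1/15.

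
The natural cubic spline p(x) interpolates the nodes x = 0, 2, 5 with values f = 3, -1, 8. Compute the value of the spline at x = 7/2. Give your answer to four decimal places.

1.8125

Let M_i = p''(x_i). Step sizes h_i = 2, 3; slopes of the chords Δ_i = (y_(i+1) - y_i)/h_i = -2, 3.
  2·M_0 + 10·M_1 + 3·M_2 = 6(Δ_1 - Δ_0) = 30
Natural end conditions: M_0 = M_2 = 0.
Solving the tridiagonal system: M_0 = 0, M_1 = 3, M_2 = 0.
On [2, 5], p(x) = -1 + 0·(x - 2) + 3/2·(x - 2)² - 1/6·(x - 2)³.
With (x - 2) = 3/2: p(7/2) = 29/16.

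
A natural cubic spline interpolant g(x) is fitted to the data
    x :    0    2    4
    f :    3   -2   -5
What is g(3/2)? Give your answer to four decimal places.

Let m_i = g''(x_i). Step sizes h_i = 2, 2; slopes of the chords Δ_i = (y_(i+1) - y_i)/h_i = -5/2, -3/2.
  2·m_0 + 8·m_1 + 2·m_2 = 6(Δ_1 - Δ_0) = 6
Natural end conditions: m_0 = m_2 = 0.
Solving: m_0 = 0, m_1 = 3/4, m_2 = 0.
On [0, 2], g(x) = 3 - 11/4·x + 0·x² + 1/16·x³.
With x = 3/2: g(3/2) = -117/128.

-0.9141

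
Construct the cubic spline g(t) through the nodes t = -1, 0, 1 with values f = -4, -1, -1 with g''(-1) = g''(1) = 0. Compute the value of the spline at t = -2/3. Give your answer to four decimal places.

-2.7778

Write σ_i for g''(x_i). With h_i = 1, 1 and divided differences Δ_i = 3, 0, the continuity of g' gives the tridiagonal system
  1·σ_0 + 4·σ_1 + 1·σ_2 = 6(Δ_1 - Δ_0) = -18
Natural end conditions: σ_0 = σ_2 = 0.
Forward elimination and back-substitution give σ_0 = 0, σ_1 = -9/2, σ_2 = 0.
On [-1, 0], g(t) = -4 + 15/4·(t + 1) + 0·(t + 1)² - 3/4·(t + 1)³.
With (t + 1) = 1/3: g(-2/3) = -25/9.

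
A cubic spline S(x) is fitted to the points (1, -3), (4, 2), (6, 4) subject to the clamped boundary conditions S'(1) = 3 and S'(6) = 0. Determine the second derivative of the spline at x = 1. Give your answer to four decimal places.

Put M_i = S'' at the i-th knot. Here h = (3, 2) and Δ = (5/3, 1), so the interior equations h_(i-1)·M_(i-1) + 2(h_(i-1)+h_i)·M_i + h_i·M_(i+1) = 6(Δ_i − Δ_(i-1)) read
  3·M_0 + 10·M_1 + 2·M_2 = 6(Δ_1 - Δ_0) = -4
Clamped end conditions give two more equations: 2h_0·M_0 + h_0·M_1 = 6(Δ_0 - S'(1)) = -8 and h_1·M_1 + 2h_1·M_2 = 6(S'(6) - Δ_1) = -6.
Hence M_0 = -23/15, M_1 = 2/5, M_2 = -17/10.

-1.5333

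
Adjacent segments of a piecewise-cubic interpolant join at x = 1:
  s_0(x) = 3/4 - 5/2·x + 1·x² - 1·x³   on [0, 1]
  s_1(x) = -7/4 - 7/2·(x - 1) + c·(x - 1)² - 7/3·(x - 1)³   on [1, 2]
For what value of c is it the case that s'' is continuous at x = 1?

s_0''(x) = 2 - 6·x, so s_0''(1) = -4. On the right, s_1''(1) = 2c, so c = -2.

-2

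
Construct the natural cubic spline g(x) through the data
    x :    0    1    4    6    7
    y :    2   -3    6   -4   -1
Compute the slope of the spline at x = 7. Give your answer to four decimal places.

Let m_i = g''(x_i). Step sizes h_i = 1, 3, 2, 1; slopes of the chords Δ_i = (y_(i+1) - y_i)/h_i = -5, 3, -5, 3.
  1·m_0 + 8·m_1 + 3·m_2 = 6(Δ_1 - Δ_0) = 48
  3·m_1 + 10·m_2 + 2·m_3 = 6(Δ_2 - Δ_1) = -48
  2·m_2 + 6·m_3 + 1·m_4 = 6(Δ_3 - Δ_2) = 48
Natural end conditions: m_0 = m_4 = 0.
Solving: m_0 = 0, m_1 = 1920/197, m_2 = -1968/197, m_3 = 2232/197, m_4 = 0.
On [6, 7], g'(x) = b_3 + 2c_3·(x - 6) + 3d_3·(x - 6)² with b_3 = Δ_3 - h_3(2m_3 + m_4)/6 = -153/197, c_3 = m_3/2 = 1116/197, d_3 = (m_4 - m_3)/(6h_3) = -372/197. So g'(7) = 963/197.

4.8883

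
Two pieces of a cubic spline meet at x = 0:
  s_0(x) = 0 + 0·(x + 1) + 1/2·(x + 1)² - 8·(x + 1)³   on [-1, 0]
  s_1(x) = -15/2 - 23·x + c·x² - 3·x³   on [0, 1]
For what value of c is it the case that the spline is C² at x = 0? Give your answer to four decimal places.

s_0''(x) = 1 - 48·(x + 1), so s_0''(0) = -47. On the right, s_1''(0) = 2c, so c = -47/2.

-23.5000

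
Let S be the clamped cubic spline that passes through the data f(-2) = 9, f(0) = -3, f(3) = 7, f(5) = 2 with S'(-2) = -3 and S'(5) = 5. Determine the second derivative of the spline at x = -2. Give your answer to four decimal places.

Put M_i = S'' at the i-th knot. Here h = (2, 3, 2) and Δ = (-6, 10/3, -5/2), so the interior equations h_(i-1)·M_(i-1) + 2(h_(i-1)+h_i)·M_i + h_i·M_(i+1) = 6(Δ_i − Δ_(i-1)) read
  2·M_0 + 10·M_1 + 3·M_2 = 6(Δ_1 - Δ_0) = 56
  3·M_1 + 10·M_2 + 2·M_3 = 6(Δ_2 - Δ_1) = -35
Clamped end conditions give two more equations: 2h_0·M_0 + h_0·M_1 = 6(Δ_0 - S'(-2)) = -18 and h_2·M_2 + 2h_2·M_3 = 6(S'(5) - Δ_2) = 45.
Forward elimination and back-substitution give M_0 = -937/96, M_1 = 505/48, M_2 = -475/48, M_3 = 1555/96.

-9.7604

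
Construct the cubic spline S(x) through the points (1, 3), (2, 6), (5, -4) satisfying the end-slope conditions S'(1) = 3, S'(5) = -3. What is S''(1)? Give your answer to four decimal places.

Write M_i for S''(x_i). With h_i = 1, 3 and divided differences Δ_i = 3, -10/3, the continuity of S' gives the tridiagonal system
  1·M_0 + 8·M_1 + 3·M_2 = 6(Δ_1 - Δ_0) = -38
Clamped end conditions give two more equations: 2h_0·M_0 + h_0·M_1 = 6(Δ_0 - S'(1)) = 0 and h_1·M_1 + 2h_1·M_2 = 6(S'(5) - Δ_1) = 2.
Solving: M_0 = 13/4, M_1 = -13/2, M_2 = 43/12.

3.2500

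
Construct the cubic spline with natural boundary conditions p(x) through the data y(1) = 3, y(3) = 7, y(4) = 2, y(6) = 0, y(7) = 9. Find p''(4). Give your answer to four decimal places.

2.1290

Let M_i = p''(x_i). Step sizes h_i = 2, 1, 2, 1; slopes of the chords Δ_i = (y_(i+1) - y_i)/h_i = 2, -5, -1, 9.
  2·M_0 + 6·M_1 + 1·M_2 = 6(Δ_1 - Δ_0) = -42
  1·M_1 + 6·M_2 + 2·M_3 = 6(Δ_2 - Δ_1) = 24
  2·M_2 + 6·M_3 + 1·M_4 = 6(Δ_3 - Δ_2) = 60
Natural end conditions: M_0 = M_4 = 0.
Solving the tridiagonal system: M_0 = 0, M_1 = -228/31, M_2 = 66/31, M_3 = 288/31, M_4 = 0.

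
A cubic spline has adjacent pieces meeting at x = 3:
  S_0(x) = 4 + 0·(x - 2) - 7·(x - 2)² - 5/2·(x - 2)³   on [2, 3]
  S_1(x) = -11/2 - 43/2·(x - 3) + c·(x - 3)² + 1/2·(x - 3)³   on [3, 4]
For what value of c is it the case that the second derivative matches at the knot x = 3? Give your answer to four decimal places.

-14.5000

S_0''(x) = -14 - 15·(x - 2), so S_0''(3) = -29. On the right, S_1''(3) = 2c, so c = -29/2.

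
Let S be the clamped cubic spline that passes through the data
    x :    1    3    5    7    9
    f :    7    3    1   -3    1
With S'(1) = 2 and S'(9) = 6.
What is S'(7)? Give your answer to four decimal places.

Put M_i = S'' at the i-th knot. Here h = (2, 2, 2, 2) and Δ = (-2, -1, -2, 2), so the interior equations h_(i-1)·M_(i-1) + 2(h_(i-1)+h_i)·M_i + h_i·M_(i+1) = 6(Δ_i − Δ_(i-1)) read
  2·M_0 + 8·M_1 + 2·M_2 = 6(Δ_1 - Δ_0) = 6
  2·M_1 + 8·M_2 + 2·M_3 = 6(Δ_2 - Δ_1) = -6
  2·M_2 + 8·M_3 + 2·M_4 = 6(Δ_3 - Δ_2) = 24
Clamped end conditions give two more equations: 2h_0·M_0 + h_0·M_1 = 6(Δ_0 - S'(1)) = -24 and h_3·M_3 + 2h_3·M_4 = 6(S'(9) - Δ_3) = 24.
Solving the tridiagonal system: M_0 = -425/56, M_1 = 89/28, M_2 = -17/8, M_3 = 65/28, M_4 = 271/56.
On [7, 9], S'(x) = b_3 + 2c_3·(x - 7) + 3d_3·(x - 7)² with b_3 = Δ_3 - h_3(2M_3 + M_4)/6 = -65/56, c_3 = M_3/2 = 65/56, d_3 = (M_4 - M_3)/(6h_3) = 47/224. So S'(7) = -65/56.

-1.1607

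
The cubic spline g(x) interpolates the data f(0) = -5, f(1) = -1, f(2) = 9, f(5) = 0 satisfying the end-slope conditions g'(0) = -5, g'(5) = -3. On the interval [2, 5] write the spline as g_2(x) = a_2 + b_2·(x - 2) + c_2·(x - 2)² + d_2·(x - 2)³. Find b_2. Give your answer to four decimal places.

6.7241

Write M_i for g''(x_i). With h_i = 1, 1, 3 and divided differences Δ_i = 4, 10, -3, the continuity of g' gives the tridiagonal system
  1·M_0 + 4·M_1 + 1·M_2 = 6(Δ_1 - Δ_0) = 36
  1·M_1 + 8·M_2 + 3·M_3 = 6(Δ_2 - Δ_1) = -78
Clamped end conditions give two more equations: 2h_0·M_0 + h_0·M_1 = 6(Δ_0 - g'(0)) = 54 and h_2·M_2 + 2h_2·M_3 = 6(g'(5) - Δ_2) = 0.
Forward elimination and back-substitution give M_0 = 692/29, M_1 = 182/29, M_2 = -376/29, M_3 = 188/29.
On [2, 5], with g_2(x) = a_2 + b_2·(x - 2) + c_2·(x - 2)² + d_2·(x - 2)³: c_2 = M_2/2 = -188/29, d_2 = (M_3 - M_2)/(6h_2) = 94/87, b_2 = Δ_2 - h_2(2M_2 + M_3)/6 = 195/29.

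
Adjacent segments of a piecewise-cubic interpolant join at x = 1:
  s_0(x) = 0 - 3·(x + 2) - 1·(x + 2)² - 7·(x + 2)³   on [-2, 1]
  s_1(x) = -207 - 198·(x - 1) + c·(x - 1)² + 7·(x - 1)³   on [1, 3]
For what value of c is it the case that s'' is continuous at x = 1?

s_0''(x) = -2 - 42·(x + 2), so s_0''(1) = -128. On the right, s_1''(1) = 2c, so c = -64.

-64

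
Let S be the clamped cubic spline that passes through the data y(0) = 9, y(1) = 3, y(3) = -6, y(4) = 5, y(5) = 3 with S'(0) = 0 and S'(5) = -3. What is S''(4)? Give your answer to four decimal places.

-27.4219

Let M_i = S''(x_i). Step sizes h_i = 1, 2, 1, 1; slopes of the chords Δ_i = (y_(i+1) - y_i)/h_i = -6, -9/2, 11, -2.
  1·M_0 + 6·M_1 + 2·M_2 = 6(Δ_1 - Δ_0) = 9
  2·M_1 + 6·M_2 + 1·M_3 = 6(Δ_2 - Δ_1) = 93
  1·M_2 + 4·M_3 + 1·M_4 = 6(Δ_3 - Δ_2) = -78
Clamped end conditions give two more equations: 2h_0·M_0 + h_0·M_1 = 6(Δ_0 - S'(0)) = -36 and h_3·M_3 + 2h_3·M_4 = 6(S'(5) - Δ_3) = -6.
Solving: M_0 = -1065/64, M_1 = -87/32, M_2 = 2685/128, M_3 = -1755/64, M_4 = 1371/128.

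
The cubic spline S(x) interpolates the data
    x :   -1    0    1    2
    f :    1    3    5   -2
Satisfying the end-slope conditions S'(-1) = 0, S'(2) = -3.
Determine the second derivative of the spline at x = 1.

With m_i denoting the second derivative at x_i, h_i = 1, 1, 1, and Δ_i = (y_(i+1) − y_i)/h_i = 2, 2, -7:
  1·m_0 + 4·m_1 + 1·m_2 = 6(Δ_1 - Δ_0) = 0
  1·m_1 + 4·m_2 + 1·m_3 = 6(Δ_2 - Δ_1) = -54
Clamped end conditions give two more equations: 2h_0·m_0 + h_0·m_1 = 6(Δ_0 - S'(-1)) = 12 and h_2·m_2 + 2h_2·m_3 = 6(S'(2) - Δ_2) = 24.
Solving the tridiagonal system: m_0 = 4, m_1 = 4, m_2 = -20, m_3 = 22.

-20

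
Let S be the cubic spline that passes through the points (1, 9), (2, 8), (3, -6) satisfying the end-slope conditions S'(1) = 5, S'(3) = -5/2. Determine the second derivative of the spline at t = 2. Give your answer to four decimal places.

-31.5000

Let M_i = S''(x_i). Step sizes h_i = 1, 1; slopes of the chords Δ_i = (y_(i+1) - y_i)/h_i = -1, -14.
  1·M_0 + 4·M_1 + 1·M_2 = 6(Δ_1 - Δ_0) = -78
Clamped end conditions give two more equations: 2h_0·M_0 + h_0·M_1 = 6(Δ_0 - S'(1)) = -36 and h_1·M_1 + 2h_1·M_2 = 6(S'(3) - Δ_1) = 69.
Solving: M_0 = -9/4, M_1 = -63/2, M_2 = 201/4.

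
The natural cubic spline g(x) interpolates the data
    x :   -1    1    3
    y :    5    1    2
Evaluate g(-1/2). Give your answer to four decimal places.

3.7070

Put M_i = g'' at the i-th knot. Here h = (2, 2) and Δ = (-2, 1/2), so the interior equations h_(i-1)·M_(i-1) + 2(h_(i-1)+h_i)·M_i + h_i·M_(i+1) = 6(Δ_i − Δ_(i-1)) read
  2·M_0 + 8·M_1 + 2·M_2 = 6(Δ_1 - Δ_0) = 15
Natural end conditions: M_0 = M_2 = 0.
Solving the tridiagonal system: M_0 = 0, M_1 = 15/8, M_2 = 0.
On [-1, 1], g(x) = 5 - 21/8·(x + 1) + 0·(x + 1)² + 5/32·(x + 1)³.
With (x + 1) = 1/2: g(-1/2) = 949/256.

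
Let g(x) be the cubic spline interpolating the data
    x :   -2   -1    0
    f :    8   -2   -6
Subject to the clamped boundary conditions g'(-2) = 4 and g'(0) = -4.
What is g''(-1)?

Put m_i = g'' at the i-th knot. Here h = (1, 1) and Δ = (-10, -4), so the interior equations h_(i-1)·m_(i-1) + 2(h_(i-1)+h_i)·m_i + h_i·m_(i+1) = 6(Δ_i − Δ_(i-1)) read
  1·m_0 + 4·m_1 + 1·m_2 = 6(Δ_1 - Δ_0) = 36
Clamped end conditions give two more equations: 2h_0·m_0 + h_0·m_1 = 6(Δ_0 - g'(-2)) = -84 and h_1·m_1 + 2h_1·m_2 = 6(g'(0) - Δ_1) = 0.
Forward elimination and back-substitution give m_0 = -55, m_1 = 26, m_2 = -13.

26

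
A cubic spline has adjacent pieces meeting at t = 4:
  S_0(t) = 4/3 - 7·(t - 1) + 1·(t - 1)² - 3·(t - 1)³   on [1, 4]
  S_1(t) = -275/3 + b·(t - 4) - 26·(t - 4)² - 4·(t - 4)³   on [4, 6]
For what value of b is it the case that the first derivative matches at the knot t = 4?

S_0'(t) = -7 + 2·(t - 1) - 9·(t - 1)², so S_0'(4) = -82. On the right, S_1'(4) = b, so b = -82.

-82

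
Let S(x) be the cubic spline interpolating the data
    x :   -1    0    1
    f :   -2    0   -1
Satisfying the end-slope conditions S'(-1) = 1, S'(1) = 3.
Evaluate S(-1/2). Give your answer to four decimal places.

Let m_i = S''(x_i). Step sizes h_i = 1, 1; slopes of the chords Δ_i = (y_(i+1) - y_i)/h_i = 2, -1.
  1·m_0 + 4·m_1 + 1·m_2 = 6(Δ_1 - Δ_0) = -18
Clamped end conditions give two more equations: 2h_0·m_0 + h_0·m_1 = 6(Δ_0 - S'(-1)) = 6 and h_1·m_1 + 2h_1·m_2 = 6(S'(1) - Δ_1) = 24.
Solving: m_0 = 17/2, m_1 = -11, m_2 = 35/2.
On [-1, 0], S(x) = -2 + 1·(x + 1) + 17/4·(x + 1)² - 13/4·(x + 1)³.
With (x + 1) = 1/2: S(-1/2) = -27/32.

-0.8438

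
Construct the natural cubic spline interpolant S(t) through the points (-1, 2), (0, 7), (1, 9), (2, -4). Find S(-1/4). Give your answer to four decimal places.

Write M_i for S''(x_i). With h_i = 1, 1, 1 and divided differences Δ_i = 5, 2, -13, the continuity of S' gives the tridiagonal system
  1·M_0 + 4·M_1 + 1·M_2 = 6(Δ_1 - Δ_0) = -18
  1·M_1 + 4·M_2 + 1·M_3 = 6(Δ_2 - Δ_1) = -90
Natural end conditions: M_0 = M_3 = 0.
Forward elimination and back-substitution give M_0 = 0, M_1 = 6/5, M_2 = -114/5, M_3 = 0.
On [-1, 0], S(t) = 2 + 24/5·(t + 1) + 0·(t + 1)² + 1/5·(t + 1)³.
With (t + 1) = 3/4: S(-1/4) = 1819/320.

5.6844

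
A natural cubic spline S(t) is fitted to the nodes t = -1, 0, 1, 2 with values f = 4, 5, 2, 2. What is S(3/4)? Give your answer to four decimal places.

Put M_i = S'' at the i-th knot. Here h = (1, 1, 1) and Δ = (1, -3, 0), so the interior equations h_(i-1)·M_(i-1) + 2(h_(i-1)+h_i)·M_i + h_i·M_(i+1) = 6(Δ_i − Δ_(i-1)) read
  1·M_0 + 4·M_1 + 1·M_2 = 6(Δ_1 - Δ_0) = -24
  1·M_1 + 4·M_2 + 1·M_3 = 6(Δ_2 - Δ_1) = 18
Natural end conditions: M_0 = M_3 = 0.
Forward elimination and back-substitution give M_0 = 0, M_1 = -38/5, M_2 = 32/5, M_3 = 0.
On [0, 1], S(t) = 5 - 23/15·t - 19/5·t² + 7/3·t³.
With t = 3/4: S(3/4) = 863/320.

2.6969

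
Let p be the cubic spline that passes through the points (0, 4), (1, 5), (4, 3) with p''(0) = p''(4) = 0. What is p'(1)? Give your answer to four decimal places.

0.5833

Let M_i = p''(x_i). Step sizes h_i = 1, 3; slopes of the chords Δ_i = (y_(i+1) - y_i)/h_i = 1, -2/3.
  1·M_0 + 8·M_1 + 3·M_2 = 6(Δ_1 - Δ_0) = -10
Natural end conditions: M_0 = M_2 = 0.
Forward elimination and back-substitution give M_0 = 0, M_1 = -5/4, M_2 = 0.
On [1, 4], p'(x) = b_1 + 2c_1·(x - 1) + 3d_1·(x - 1)² with b_1 = Δ_1 - h_1(2M_1 + M_2)/6 = 7/12, c_1 = M_1/2 = -5/8, d_1 = (M_2 - M_1)/(6h_1) = 5/72. So p'(1) = 7/12.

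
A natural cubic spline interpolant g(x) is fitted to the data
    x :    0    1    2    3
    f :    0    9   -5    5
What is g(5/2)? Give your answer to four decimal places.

Write σ_i for g''(x_i). With h_i = 1, 1, 1 and divided differences Δ_i = 9, -14, 10, the continuity of g' gives the tridiagonal system
  1·σ_0 + 4·σ_1 + 1·σ_2 = 6(Δ_1 - Δ_0) = -138
  1·σ_1 + 4·σ_2 + 1·σ_3 = 6(Δ_2 - Δ_1) = 144
Natural end conditions: σ_0 = σ_3 = 0.
Solving: σ_0 = 0, σ_1 = -232/5, σ_2 = 238/5, σ_3 = 0.
On [2, 3], g(x) = -5 - 88/15·(x - 2) + 119/5·(x - 2)² - 119/15·(x - 2)³.
With (x - 2) = 1/2: g(5/2) = -119/40.

-2.9750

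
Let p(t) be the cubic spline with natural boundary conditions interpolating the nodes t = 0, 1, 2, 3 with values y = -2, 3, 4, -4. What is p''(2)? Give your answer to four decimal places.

Let M_i = p''(x_i). Step sizes h_i = 1, 1, 1; slopes of the chords Δ_i = (y_(i+1) - y_i)/h_i = 5, 1, -8.
  1·M_0 + 4·M_1 + 1·M_2 = 6(Δ_1 - Δ_0) = -24
  1·M_1 + 4·M_2 + 1·M_3 = 6(Δ_2 - Δ_1) = -54
Natural end conditions: M_0 = M_3 = 0.
Solving: M_0 = 0, M_1 = -14/5, M_2 = -64/5, M_3 = 0.

-12.8000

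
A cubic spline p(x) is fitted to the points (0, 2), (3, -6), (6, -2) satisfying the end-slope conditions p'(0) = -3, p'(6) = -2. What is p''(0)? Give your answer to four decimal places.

Let σ_i = p''(x_i). Step sizes h_i = 3, 3; slopes of the chords Δ_i = (y_(i+1) - y_i)/h_i = -8/3, 4/3.
  3·σ_0 + 12·σ_1 + 3·σ_2 = 6(Δ_1 - Δ_0) = 24
Clamped end conditions give two more equations: 2h_0·σ_0 + h_0·σ_1 = 6(Δ_0 - p'(0)) = 2 and h_1·σ_1 + 2h_1·σ_2 = 6(p'(6) - Δ_1) = -20.
Solving: σ_0 = -3/2, σ_1 = 11/3, σ_2 = -31/6.

-1.5000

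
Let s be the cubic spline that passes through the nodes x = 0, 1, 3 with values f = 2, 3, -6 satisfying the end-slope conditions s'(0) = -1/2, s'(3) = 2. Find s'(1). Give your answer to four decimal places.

-1.4167

With M_i denoting the second derivative at x_i, h_i = 1, 2, and Δ_i = (y_(i+1) − y_i)/h_i = 1, -9/2:
  1·M_0 + 6·M_1 + 2·M_2 = 6(Δ_1 - Δ_0) = -33
Clamped end conditions give two more equations: 2h_0·M_0 + h_0·M_1 = 6(Δ_0 - s'(0)) = 9 and h_1·M_1 + 2h_1·M_2 = 6(s'(3) - Δ_1) = 39.
Hence M_0 = 65/6, M_1 = -38/3, M_2 = 193/12.
On [1, 3], s'(x) = b_1 + 2c_1·(x - 1) + 3d_1·(x - 1)² with b_1 = Δ_1 - h_1(2M_1 + M_2)/6 = -17/12, c_1 = M_1/2 = -19/3, d_1 = (M_2 - M_1)/(6h_1) = 115/48. So s'(1) = -17/12.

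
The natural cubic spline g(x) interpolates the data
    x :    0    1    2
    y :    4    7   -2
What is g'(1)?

With M_i denoting the second derivative at x_i, h_i = 1, 1, and Δ_i = (y_(i+1) − y_i)/h_i = 3, -9:
  1·M_0 + 4·M_1 + 1·M_2 = 6(Δ_1 - Δ_0) = -72
Natural end conditions: M_0 = M_2 = 0.
Forward elimination and back-substitution give M_0 = 0, M_1 = -18, M_2 = 0.
On [1, 2], g'(x) = b_1 + 2c_1·(x - 1) + 3d_1·(x - 1)² with b_1 = Δ_1 - h_1(2M_1 + M_2)/6 = -3, c_1 = M_1/2 = -9, d_1 = (M_2 - M_1)/(6h_1) = 3. So g'(1) = -3.

-3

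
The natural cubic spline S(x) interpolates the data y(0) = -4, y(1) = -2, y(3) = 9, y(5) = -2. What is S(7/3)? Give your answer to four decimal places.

6.4444

With M_i denoting the second derivative at x_i, h_i = 1, 2, 2, and Δ_i = (y_(i+1) − y_i)/h_i = 2, 11/2, -11/2:
  1·M_0 + 6·M_1 + 2·M_2 = 6(Δ_1 - Δ_0) = 21
  2·M_1 + 8·M_2 + 2·M_3 = 6(Δ_2 - Δ_1) = -66
Natural end conditions: M_0 = M_3 = 0.
Forward elimination and back-substitution give M_0 = 0, M_1 = 75/11, M_2 = -219/22, M_3 = 0.
On [1, 3], S(x) = -2 + 47/11·(x - 1) + 75/22·(x - 1)² - 123/88·(x - 1)³.
With (x - 1) = 4/3: S(7/3) = 58/9.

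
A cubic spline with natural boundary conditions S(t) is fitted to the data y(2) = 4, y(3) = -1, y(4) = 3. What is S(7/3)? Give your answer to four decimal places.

1.6667

Write m_i for S''(x_i). With h_i = 1, 1 and divided differences Δ_i = -5, 4, the continuity of S' gives the tridiagonal system
  1·m_0 + 4·m_1 + 1·m_2 = 6(Δ_1 - Δ_0) = 54
Natural end conditions: m_0 = m_2 = 0.
Forward elimination and back-substitution give m_0 = 0, m_1 = 27/2, m_2 = 0.
On [2, 3], S(t) = 4 - 29/4·(t - 2) + 0·(t - 2)² + 9/4·(t - 2)³.
With (t - 2) = 1/3: S(7/3) = 5/3.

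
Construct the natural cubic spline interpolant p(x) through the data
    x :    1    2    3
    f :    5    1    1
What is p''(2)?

6

Let M_i = p''(x_i). Step sizes h_i = 1, 1; slopes of the chords Δ_i = (y_(i+1) - y_i)/h_i = -4, 0.
  1·M_0 + 4·M_1 + 1·M_2 = 6(Δ_1 - Δ_0) = 24
Natural end conditions: M_0 = M_2 = 0.
Solving: M_0 = 0, M_1 = 6, M_2 = 0.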